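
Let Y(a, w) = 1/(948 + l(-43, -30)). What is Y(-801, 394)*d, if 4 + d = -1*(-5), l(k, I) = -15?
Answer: 1/933 ≈ 0.0010718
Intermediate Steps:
d = 1 (d = -4 - 1*(-5) = -4 + 5 = 1)
Y(a, w) = 1/933 (Y(a, w) = 1/(948 - 15) = 1/933)
Y(-801, 394)*d = (1/933)*1 = 1/933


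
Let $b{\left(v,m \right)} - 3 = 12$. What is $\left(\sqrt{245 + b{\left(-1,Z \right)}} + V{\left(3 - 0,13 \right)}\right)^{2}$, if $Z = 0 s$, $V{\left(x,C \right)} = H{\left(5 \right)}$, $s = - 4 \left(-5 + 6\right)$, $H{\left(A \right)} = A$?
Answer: $285 + 20 \sqrt{65} \approx 446.25$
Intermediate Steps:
$s = -4$ ($s = \left(-4\right) 1 = -4$)
$V{\left(x,C \right)} = 5$
$Z = 0$ ($Z = 0 \left(-4\right) = 0$)
$b{\left(v,m \right)} = 15$ ($b{\left(v,m \right)} = 3 + 12 = 15$)
$\left(\sqrt{245 + b{\left(-1,Z \right)}} + V{\left(3 - 0,13 \right)}\right)^{2} = \left(\sqrt{245 + 15} + 5\right)^{2} = \left(\sqrt{260} + 5\right)^{2} = \left(2 \sqrt{65} + 5\right)^{2} = \left(5 + 2 \sqrt{65}\right)^{2}$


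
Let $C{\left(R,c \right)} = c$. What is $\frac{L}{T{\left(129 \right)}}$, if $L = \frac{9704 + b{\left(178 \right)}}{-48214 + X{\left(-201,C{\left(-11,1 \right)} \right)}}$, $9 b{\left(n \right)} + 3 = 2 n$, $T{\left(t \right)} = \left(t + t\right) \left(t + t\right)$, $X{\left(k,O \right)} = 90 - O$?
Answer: $- \frac{12527}{4118647500} \approx -3.0415 \cdot 10^{-6}$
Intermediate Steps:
$T{\left(t \right)} = 4 t^{2}$ ($T{\left(t \right)} = 2 t 2 t = 4 t^{2}$)
$b{\left(n \right)} = - \frac{1}{3} + \frac{2 n}{9}$
$L = - \frac{12527}{61875}$ ($L = \frac{9704 + \left(- \frac{1}{3} + \frac{2}{9} \cdot 178\right)}{-48214 + \left(90 - 1\right)} = \frac{9704 + \left(- \frac{1}{3} + \frac{356}{9}\right)}{-48214 + \left(90 - 1\right)} = \frac{9704 + \frac{353}{9}}{-48214 + 89} = \frac{87689}{9 \left(-48125\right)} = \frac{87689}{9} \left(- \frac{1}{48125}\right) = - \frac{12527}{61875} \approx -0.20246$)
$\frac{L}{T{\left(129 \right)}} = - \frac{12527}{61875 \cdot 4 \cdot 129^{2}} = - \frac{12527}{61875 \cdot 4 \cdot 16641} = - \frac{12527}{61875 \cdot 66564} = \left(- \frac{12527}{61875}\right) \frac{1}{66564} = - \frac{12527}{4118647500}$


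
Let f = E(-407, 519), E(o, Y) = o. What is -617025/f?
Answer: 617025/407 ≈ 1516.0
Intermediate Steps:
f = -407
-617025/f = -617025/(-407) = -617025*(-1/407) = 617025/407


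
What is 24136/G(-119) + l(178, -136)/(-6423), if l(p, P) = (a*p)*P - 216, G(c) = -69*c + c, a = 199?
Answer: 1397825338/1856247 ≈ 753.04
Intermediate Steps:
G(c) = -68*c
l(p, P) = -216 + 199*P*p (l(p, P) = (199*p)*P - 216 = 199*P*p - 216 = -216 + 199*P*p)
24136/G(-119) + l(178, -136)/(-6423) = 24136/((-68*(-119))) + (-216 + 199*(-136)*178)/(-6423) = 24136/8092 + (-216 - 4817392)*(-1/6423) = 24136*(1/8092) - 4817608*(-1/6423) = 862/289 + 4817608/6423 = 1397825338/1856247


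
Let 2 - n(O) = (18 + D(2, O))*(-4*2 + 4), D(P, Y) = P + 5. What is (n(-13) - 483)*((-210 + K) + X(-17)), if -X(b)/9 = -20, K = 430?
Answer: -152400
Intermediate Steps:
D(P, Y) = 5 + P
X(b) = 180 (X(b) = -9*(-20) = 180)
n(O) = 102 (n(O) = 2 - (18 + (5 + 2))*(-4*2 + 4) = 2 - (18 + 7)*(-8 + 4) = 2 - 25*(-4) = 2 - 1*(-100) = 2 + 100 = 102)
(n(-13) - 483)*((-210 + K) + X(-17)) = (102 - 483)*((-210 + 430) + 180) = -381*(220 + 180) = -381*400 = -152400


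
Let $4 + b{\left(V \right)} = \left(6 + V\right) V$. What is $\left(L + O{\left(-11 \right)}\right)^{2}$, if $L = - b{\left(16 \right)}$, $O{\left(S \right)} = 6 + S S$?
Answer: $48841$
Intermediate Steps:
$O{\left(S \right)} = 6 + S^{2}$
$b{\left(V \right)} = -4 + V \left(6 + V\right)$ ($b{\left(V \right)} = -4 + \left(6 + V\right) V = -4 + V \left(6 + V\right)$)
$L = -348$ ($L = - (-4 + 16^{2} + 6 \cdot 16) = - (-4 + 256 + 96) = \left(-1\right) 348 = -348$)
$\left(L + O{\left(-11 \right)}\right)^{2} = \left(-348 + \left(6 + \left(-11\right)^{2}\right)\right)^{2} = \left(-348 + \left(6 + 121\right)\right)^{2} = \left(-348 + 127\right)^{2} = \left(-221\right)^{2} = 48841$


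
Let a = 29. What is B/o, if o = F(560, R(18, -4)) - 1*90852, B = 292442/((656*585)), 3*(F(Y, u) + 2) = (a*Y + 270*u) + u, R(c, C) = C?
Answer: -146221/16463687760 ≈ -8.8814e-6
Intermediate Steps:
F(Y, u) = -2 + 29*Y/3 + 271*u/3 (F(Y, u) = -2 + ((29*Y + 270*u) + u)/3 = -2 + (29*Y + 271*u)/3 = -2 + (29*Y/3 + 271*u/3) = -2 + 29*Y/3 + 271*u/3)
B = 146221/191880 (B = 292442/383760 = 292442*(1/383760) = 146221/191880 ≈ 0.76204)
o = -85802 (o = (-2 + (29/3)*560 + (271/3)*(-4)) - 1*90852 = (-2 + 16240/3 - 1084/3) - 90852 = 5050 - 90852 = -85802)
B/o = (146221/191880)/(-85802) = (146221/191880)*(-1/85802) = -146221/16463687760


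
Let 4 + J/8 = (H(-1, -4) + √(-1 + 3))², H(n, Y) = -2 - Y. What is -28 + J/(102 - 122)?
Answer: -144/5 - 8*√2/5 ≈ -31.063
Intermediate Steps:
J = -32 + 8*(2 + √2)² (J = -32 + 8*((-2 - 1*(-4)) + √(-1 + 3))² = -32 + 8*((-2 + 4) + √2)² = -32 + 8*(2 + √2)² ≈ 61.255)
-28 + J/(102 - 122) = -28 + (16 + 32*√2)/(102 - 122) = -28 + (16 + 32*√2)/(-20) = -28 + (16 + 32*√2)*(-1/20) = -28 + (-⅘ - 8*√2/5) = -144/5 - 8*√2/5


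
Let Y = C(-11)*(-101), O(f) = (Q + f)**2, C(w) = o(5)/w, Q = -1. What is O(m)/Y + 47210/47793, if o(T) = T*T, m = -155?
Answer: 12913200178/120677325 ≈ 107.01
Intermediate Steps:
o(T) = T**2
C(w) = 25/w (C(w) = 5**2/w = 25/w)
O(f) = (-1 + f)**2
Y = 2525/11 (Y = (25/(-11))*(-101) = (25*(-1/11))*(-101) = -25/11*(-101) = 2525/11 ≈ 229.55)
O(m)/Y + 47210/47793 = (-1 - 155)**2/(2525/11) + 47210/47793 = (-156)**2*(11/2525) + 47210*(1/47793) = 24336*(11/2525) + 47210/47793 = 267696/2525 + 47210/47793 = 12913200178/120677325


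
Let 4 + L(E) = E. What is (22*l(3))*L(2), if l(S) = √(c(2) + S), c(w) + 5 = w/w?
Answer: -44*I ≈ -44.0*I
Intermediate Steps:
c(w) = -4 (c(w) = -5 + w/w = -5 + 1 = -4)
L(E) = -4 + E
l(S) = √(-4 + S)
(22*l(3))*L(2) = (22*√(-4 + 3))*(-4 + 2) = (22*√(-1))*(-2) = (22*I)*(-2) = -44*I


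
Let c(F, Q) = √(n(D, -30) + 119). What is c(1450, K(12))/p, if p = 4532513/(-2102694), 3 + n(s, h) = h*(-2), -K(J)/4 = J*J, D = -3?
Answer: -8410776*√11/4532513 ≈ -6.1545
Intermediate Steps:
K(J) = -4*J² (K(J) = -4*J*J = -4*J²)
n(s, h) = -3 - 2*h (n(s, h) = -3 + h*(-2) = -3 - 2*h)
c(F, Q) = 4*√11 (c(F, Q) = √((-3 - 2*(-30)) + 119) = √((-3 + 60) + 119) = √(57 + 119) = √176 = 4*√11)
p = -4532513/2102694 (p = 4532513*(-1/2102694) = -4532513/2102694 ≈ -2.1556)
c(1450, K(12))/p = (4*√11)/(-4532513/2102694) = (4*√11)*(-2102694/4532513) = -8410776*√11/4532513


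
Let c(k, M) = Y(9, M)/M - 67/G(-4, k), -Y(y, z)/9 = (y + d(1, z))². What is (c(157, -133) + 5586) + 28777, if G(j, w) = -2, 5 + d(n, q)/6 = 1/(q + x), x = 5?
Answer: 18754442193/544768 ≈ 34427.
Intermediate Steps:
d(n, q) = -30 + 6/(5 + q) (d(n, q) = -30 + 6/(q + 5) = -30 + 6/(5 + q))
Y(y, z) = -9*(y + 6*(-24 - 5*z)/(5 + z))²
c(k, M) = 67/2 - 9*(99 + 21*M)²/(M*(5 + M)²) (c(k, M) = (-9*(144 + 30*M - 1*9*(5 + M))²/(5 + M)²)/M - 67/(-2) = (-9*(144 + 30*M + (-45 - 9*M))²/(5 + M)²)/M - 67*(-½) = (-9*(99 + 21*M)²/(5 + M)²)/M + 67/2 = -9*(99 + 21*M)²/(M*(5 + M)²) + 67/2 = 67/2 - 9*(99 + 21*M)²/(M*(5 + M)²))
(c(157, -133) + 5586) + 28777 = ((67/2 - 81*(-33 - 7*(-133))²/(-133*(5 - 133)²)) + 5586) + 28777 = ((67/2 - 81*(-1/133)*(-33 + 931)²/(-128)²) + 5586) + 28777 = ((67/2 - 81*(-1/133)*898²*1/16384) + 5586) + 28777 = ((67/2 - 81*(-1/133)*806404*1/16384) + 5586) + 28777 = ((67/2 + 16329681/544768) + 5586) + 28777 = (34579409/544768 + 5586) + 28777 = 3077653457/544768 + 28777 = 18754442193/544768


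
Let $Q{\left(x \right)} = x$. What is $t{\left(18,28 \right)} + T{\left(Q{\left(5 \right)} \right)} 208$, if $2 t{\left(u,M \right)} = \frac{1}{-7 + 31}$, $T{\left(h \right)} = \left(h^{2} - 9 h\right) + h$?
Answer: $- \frac{149759}{48} \approx -3120.0$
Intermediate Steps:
$T{\left(h \right)} = h^{2} - 8 h$
$t{\left(u,M \right)} = \frac{1}{48}$ ($t{\left(u,M \right)} = \frac{1}{2 \left(-7 + 31\right)} = \frac{1}{2 \cdot 24} = \frac{1}{2} \cdot \frac{1}{24} = \frac{1}{48}$)
$t{\left(18,28 \right)} + T{\left(Q{\left(5 \right)} \right)} 208 = \frac{1}{48} + 5 \left(-8 + 5\right) 208 = \frac{1}{48} + 5 \left(-3\right) 208 = \frac{1}{48} - 3120 = - \frac{149759}{48}$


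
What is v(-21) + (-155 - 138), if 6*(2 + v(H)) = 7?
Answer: -1763/6 ≈ -293.83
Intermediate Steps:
v(H) = -5/6 (v(H) = -2 + (1/6)*7 = -2 + 7/6 = -5/6)
v(-21) + (-155 - 138) = -5/6 + (-155 - 138) = -5/6 - 293 = -1763/6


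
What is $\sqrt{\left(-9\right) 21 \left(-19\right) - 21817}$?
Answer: $i \sqrt{18226} \approx 135.0 i$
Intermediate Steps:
$\sqrt{\left(-9\right) 21 \left(-19\right) - 21817} = \sqrt{\left(-189\right) \left(-19\right) - 21817} = \sqrt{3591 - 21817} = \sqrt{-18226} = i \sqrt{18226}$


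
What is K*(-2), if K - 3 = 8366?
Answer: -16738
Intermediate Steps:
K = 8369 (K = 3 + 8366 = 8369)
K*(-2) = 8369*(-2) = -16738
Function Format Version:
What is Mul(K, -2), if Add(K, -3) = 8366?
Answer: -16738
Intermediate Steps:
K = 8369 (K = Add(3, 8366) = 8369)
Mul(K, -2) = Mul(8369, -2) = -16738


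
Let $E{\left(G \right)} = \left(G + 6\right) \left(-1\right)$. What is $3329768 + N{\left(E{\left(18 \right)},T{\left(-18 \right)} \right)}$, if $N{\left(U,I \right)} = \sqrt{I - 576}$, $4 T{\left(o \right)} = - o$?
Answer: $3329768 + \frac{3 i \sqrt{254}}{2} \approx 3.3298 \cdot 10^{6} + 23.906 i$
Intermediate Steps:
$T{\left(o \right)} = - \frac{o}{4}$ ($T{\left(o \right)} = \frac{\left(-1\right) o}{4} = - \frac{o}{4}$)
$E{\left(G \right)} = -6 - G$ ($E{\left(G \right)} = \left(6 + G\right) \left(-1\right) = -6 - G$)
$N{\left(U,I \right)} = \sqrt{-576 + I}$
$3329768 + N{\left(E{\left(18 \right)},T{\left(-18 \right)} \right)} = 3329768 + \sqrt{-576 - - \frac{9}{2}} = 3329768 + \sqrt{-576 + \frac{9}{2}} = 3329768 + \sqrt{- \frac{1143}{2}} = 3329768 + \frac{3 i \sqrt{254}}{2}$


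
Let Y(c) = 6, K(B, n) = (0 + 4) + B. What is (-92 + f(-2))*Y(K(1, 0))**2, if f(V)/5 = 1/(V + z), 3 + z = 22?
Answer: -56124/17 ≈ -3301.4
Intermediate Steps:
K(B, n) = 4 + B
z = 19 (z = -3 + 22 = 19)
f(V) = 5/(19 + V) (f(V) = 5/(V + 19) = 5/(19 + V))
(-92 + f(-2))*Y(K(1, 0))**2 = (-92 + 5/(19 - 2))*6**2 = (-92 + 5/17)*36 = -1559/17*36 = -56124/17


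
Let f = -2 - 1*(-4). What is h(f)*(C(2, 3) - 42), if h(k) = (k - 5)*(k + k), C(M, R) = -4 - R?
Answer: 588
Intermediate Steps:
f = 2 (f = -2 + 4 = 2)
h(k) = 2*k*(-5 + k) (h(k) = (-5 + k)*(2*k) = 2*k*(-5 + k))
h(f)*(C(2, 3) - 42) = (2*2*(-5 + 2))*((-4 - 1*3) - 42) = (2*2*(-3))*((-4 - 3) - 42) = -12*(-7 - 42) = -12*(-49) = 588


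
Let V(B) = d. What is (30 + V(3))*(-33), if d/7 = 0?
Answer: -990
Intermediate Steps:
d = 0 (d = 7*0 = 0)
V(B) = 0
(30 + V(3))*(-33) = (30 + 0)*(-33) = 30*(-33) = -990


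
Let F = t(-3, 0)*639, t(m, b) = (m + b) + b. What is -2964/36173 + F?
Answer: -69346605/36173 ≈ -1917.1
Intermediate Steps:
t(m, b) = m + 2*b (t(m, b) = (b + m) + b = m + 2*b)
F = -1917 (F = (-3 + 2*0)*639 = (-3 + 0)*639 = -3*639 = -1917)
-2964/36173 + F = -2964/36173 - 1917 = -69346605/36173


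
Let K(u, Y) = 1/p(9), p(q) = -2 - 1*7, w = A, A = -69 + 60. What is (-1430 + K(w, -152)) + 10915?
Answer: 85364/9 ≈ 9484.9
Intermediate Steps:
A = -9
w = -9
p(q) = -9 (p(q) = -2 - 7 = -9)
K(u, Y) = -1/9 (K(u, Y) = 1/(-9) = -1/9)
(-1430 + K(w, -152)) + 10915 = (-1430 - 1/9) + 10915 = -12871/9 + 10915 = 85364/9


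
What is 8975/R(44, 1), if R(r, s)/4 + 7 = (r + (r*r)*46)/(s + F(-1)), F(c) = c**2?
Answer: 8975/178172 ≈ 0.050373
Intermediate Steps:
R(r, s) = -28 + 4*(r + 46*r**2)/(1 + s) (R(r, s) = -28 + 4*((r + (r*r)*46)/(s + (-1)**2)) = -28 + 4*((r + r**2*46)/(s + 1)) = -28 + 4*((r + 46*r**2)/(1 + s)) = -28 + 4*(r + 46*r**2)/(1 + s))
8975/R(44, 1) = 8975/((4*(-7 + 44 - 7*1 + 46*44**2)/(1 + 1))) = 8975/((4*(-7 + 44 - 7 + 46*1936)/2)) = 8975/((4*(1/2)*(-7 + 44 - 7 + 89056))) = 8975/((4*(1/2)*89086)) = 8975/178172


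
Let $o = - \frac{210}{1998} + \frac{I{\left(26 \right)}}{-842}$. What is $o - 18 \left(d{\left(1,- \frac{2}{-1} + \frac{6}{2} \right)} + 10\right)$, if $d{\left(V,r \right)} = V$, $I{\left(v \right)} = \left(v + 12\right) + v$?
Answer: $- \frac{27783605}{140193} \approx -198.18$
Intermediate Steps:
$I{\left(v \right)} = 12 + 2 v$ ($I{\left(v \right)} = \left(12 + v\right) + v = 12 + 2 v$)
$o = - \frac{25391}{140193}$ ($o = - \frac{210}{1998} + \frac{12 + 2 \cdot 26}{-842} = \left(-210\right) \frac{1}{1998} + \left(12 + 52\right) \left(- \frac{1}{842}\right) = - \frac{35}{333} + 64 \left(- \frac{1}{842}\right) = - \frac{35}{333} - \frac{32}{421} = - \frac{25391}{140193} \approx -0.18111$)
$o - 18 \left(d{\left(1,- \frac{2}{-1} + \frac{6}{2} \right)} + 10\right) = - \frac{25391}{140193} - 18 \left(1 + 10\right) = - \frac{25391}{140193} - 18 \cdot 11 = - \frac{25391}{140193} - 198 = - \frac{27783605}{140193}$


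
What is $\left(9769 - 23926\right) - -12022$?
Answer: $-2135$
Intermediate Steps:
$\left(9769 - 23926\right) - -12022 = -14157 + 12022 = -2135$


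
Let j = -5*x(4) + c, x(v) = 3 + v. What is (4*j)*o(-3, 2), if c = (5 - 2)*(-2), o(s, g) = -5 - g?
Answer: 1148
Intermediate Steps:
c = -6 (c = 3*(-2) = -6)
j = -41 (j = -5*(3 + 4) - 6 = -5*7 - 6 = -35 - 6 = -41)
(4*j)*o(-3, 2) = (4*(-41))*(-5 - 1*2) = -164*(-5 - 2) = -164*(-7) = 1148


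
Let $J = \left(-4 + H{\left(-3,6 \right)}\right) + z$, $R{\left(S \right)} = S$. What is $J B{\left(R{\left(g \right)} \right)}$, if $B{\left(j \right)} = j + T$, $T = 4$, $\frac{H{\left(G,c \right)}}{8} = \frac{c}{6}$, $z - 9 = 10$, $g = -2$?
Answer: $46$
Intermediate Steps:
$z = 19$ ($z = 9 + 10 = 19$)
$H{\left(G,c \right)} = \frac{4 c}{3}$ ($H{\left(G,c \right)} = 8 \frac{c}{6} = \frac{4 c}{3}$)
$B{\left(j \right)} = 4 + j$ ($B{\left(j \right)} = j + 4 = 4 + j$)
$J = 23$ ($J = \left(-4 + \frac{4}{3} \cdot 6\right) + 19 = \left(-4 + 8\right) + 19 = 4 + 19 = 23$)
$J B{\left(R{\left(g \right)} \right)} = 23 \left(4 - 2\right) = 23 \cdot 2 = 46$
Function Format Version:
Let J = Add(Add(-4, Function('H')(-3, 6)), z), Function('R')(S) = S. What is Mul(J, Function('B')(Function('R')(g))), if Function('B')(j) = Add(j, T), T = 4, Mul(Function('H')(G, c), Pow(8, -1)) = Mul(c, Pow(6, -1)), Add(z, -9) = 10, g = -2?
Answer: 46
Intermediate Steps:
z = 19 (z = Add(9, 10) = 19)
Function('H')(G, c) = Mul(Rational(4, 3), c) (Function('H')(G, c) = Mul(8, Mul(c, Pow(6, -1))) = Mul(8, Mul(c, Rational(1, 6))) = Mul(8, Mul(Rational(1, 6), c)) = Mul(Rational(4, 3), c))
Function('B')(j) = Add(4, j) (Function('B')(j) = Add(j, 4) = Add(4, j))
J = 23 (J = Add(Add(-4, Mul(Rational(4, 3), 6)), 19) = Add(Add(-4, 8), 19) = Add(4, 19) = 23)
Mul(J, Function('B')(Function('R')(g))) = Mul(23, Add(4, -2)) = Mul(23, 2) = 46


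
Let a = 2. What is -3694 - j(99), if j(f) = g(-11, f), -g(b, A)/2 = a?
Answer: -3690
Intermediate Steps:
g(b, A) = -4 (g(b, A) = -2*2 = -4)
j(f) = -4
-3694 - j(99) = -3694 - 1*(-4) = -3694 + 4 = -3690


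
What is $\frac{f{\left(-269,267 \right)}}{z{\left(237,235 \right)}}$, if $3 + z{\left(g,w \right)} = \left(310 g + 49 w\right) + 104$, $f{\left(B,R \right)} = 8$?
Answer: $\frac{4}{42543} \approx 9.4022 \cdot 10^{-5}$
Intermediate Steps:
$z{\left(g,w \right)} = 101 + 49 w + 310 g$ ($z{\left(g,w \right)} = -3 + \left(\left(310 g + 49 w\right) + 104\right) = -3 + \left(\left(49 w + 310 g\right) + 104\right) = -3 + \left(104 + 49 w + 310 g\right) = 101 + 49 w + 310 g$)
$\frac{f{\left(-269,267 \right)}}{z{\left(237,235 \right)}} = \frac{8}{101 + 49 \cdot 235 + 310 \cdot 237} = \frac{8}{101 + 11515 + 73470} = \frac{8}{85086} = 8 \cdot \frac{1}{85086} = \frac{4}{42543}$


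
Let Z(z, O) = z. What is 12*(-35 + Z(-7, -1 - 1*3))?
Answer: -504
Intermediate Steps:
12*(-35 + Z(-7, -1 - 1*3)) = 12*(-35 - 7) = 12*(-42) = -504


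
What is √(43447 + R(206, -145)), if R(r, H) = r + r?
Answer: √43859 ≈ 209.43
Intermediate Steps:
R(r, H) = 2*r
√(43447 + R(206, -145)) = √(43447 + 2*206) = √(43447 + 412) = √43859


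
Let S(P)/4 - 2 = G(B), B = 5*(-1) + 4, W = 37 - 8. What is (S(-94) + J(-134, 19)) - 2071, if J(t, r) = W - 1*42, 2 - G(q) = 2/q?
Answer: -2060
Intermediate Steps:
W = 29
B = -1 (B = -5 + 4 = -1)
G(q) = 2 - 2/q
J(t, r) = -13 (J(t, r) = 29 - 1*42 = 29 - 42 = -13)
S(P) = 24 (S(P) = 8 + 4*(2 - 2/(-1)) = 8 + 4*(2 - 2*(-1)) = 8 + 4*(2 + 2) = 8 + 4*4 = 8 + 16 = 24)
(S(-94) + J(-134, 19)) - 2071 = (24 - 13) - 2071 = 11 - 2071 = -2060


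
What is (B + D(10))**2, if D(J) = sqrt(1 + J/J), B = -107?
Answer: (107 - sqrt(2))**2 ≈ 11148.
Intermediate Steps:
D(J) = sqrt(2) (D(J) = sqrt(1 + 1) = sqrt(2))
(B + D(10))**2 = (-107 + sqrt(2))**2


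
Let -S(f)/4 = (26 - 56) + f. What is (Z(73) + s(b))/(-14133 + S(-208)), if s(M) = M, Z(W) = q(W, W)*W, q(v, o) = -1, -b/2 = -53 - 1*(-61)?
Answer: 89/13181 ≈ 0.0067521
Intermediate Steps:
b = -16 (b = -2*(-53 - 1*(-61)) = -2*(-53 + 61) = -2*8 = -16)
Z(W) = -W
S(f) = 120 - 4*f (S(f) = -4*((26 - 56) + f) = -4*(-30 + f) = 120 - 4*f)
(Z(73) + s(b))/(-14133 + S(-208)) = (-1*73 - 16)/(-14133 + (120 - 4*(-208))) = (-73 - 16)/(-14133 + (120 + 832)) = -89/(-14133 + 952) = -89/(-13181) = -89*(-1/13181) = 89/13181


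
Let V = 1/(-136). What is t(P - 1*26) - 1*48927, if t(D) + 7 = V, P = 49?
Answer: -6655025/136 ≈ -48934.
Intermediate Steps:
V = -1/136 ≈ -0.0073529
t(D) = -953/136 (t(D) = -7 - 1/136 = -953/136)
t(P - 1*26) - 1*48927 = -953/136 - 1*48927 = -953/136 - 48927 = -6655025/136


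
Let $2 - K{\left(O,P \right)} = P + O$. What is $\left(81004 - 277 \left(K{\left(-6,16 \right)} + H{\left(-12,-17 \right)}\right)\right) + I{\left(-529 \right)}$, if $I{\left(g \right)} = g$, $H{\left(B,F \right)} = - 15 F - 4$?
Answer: $13164$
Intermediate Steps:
$K{\left(O,P \right)} = 2 - O - P$ ($K{\left(O,P \right)} = 2 - \left(P + O\right) = 2 - \left(O + P\right) = 2 - O - P$)
$H{\left(B,F \right)} = -4 - 15 F$
$\left(81004 - 277 \left(K{\left(-6,16 \right)} + H{\left(-12,-17 \right)}\right)\right) + I{\left(-529 \right)} = \left(81004 - 277 \left(\left(2 - -6 - 16\right) - -251\right)\right) - 529 = \left(81004 - 277 \left(\left(2 + 6 - 16\right) + \left(-4 + 255\right)\right)\right) - 529 = \left(81004 - 277 \left(-8 + 251\right)\right) - 529 = \left(81004 - 67311\right) - 529 = 13693 - 529 = 13164$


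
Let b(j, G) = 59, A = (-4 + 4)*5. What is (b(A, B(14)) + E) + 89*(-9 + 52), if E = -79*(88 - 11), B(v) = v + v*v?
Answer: -2197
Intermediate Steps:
A = 0 (A = 0*5 = 0)
B(v) = v + v²
E = -6083 (E = -79*77 = -6083)
(b(A, B(14)) + E) + 89*(-9 + 52) = (59 - 6083) + 89*(-9 + 52) = -6024 + 89*43 = -6024 + 3827 = -2197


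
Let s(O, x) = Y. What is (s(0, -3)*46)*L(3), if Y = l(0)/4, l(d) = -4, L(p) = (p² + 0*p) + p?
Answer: -552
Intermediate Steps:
L(p) = p + p² (L(p) = (p² + 0) + p = p² + p = p + p²)
Y = -1 (Y = -4/4 = -4*¼ = -1)
s(O, x) = -1
(s(0, -3)*46)*L(3) = (-1*46)*(3*(1 + 3)) = -138*4 = -46*12 = -552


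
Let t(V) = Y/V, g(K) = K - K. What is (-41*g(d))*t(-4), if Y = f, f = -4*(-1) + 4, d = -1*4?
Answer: 0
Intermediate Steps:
d = -4
g(K) = 0
f = 8 (f = 4 + 4 = 8)
Y = 8
t(V) = 8/V
(-41*g(d))*t(-4) = (-41*0)*(8/(-4)) = 0*(8*(-1/4)) = 0*(-2) = 0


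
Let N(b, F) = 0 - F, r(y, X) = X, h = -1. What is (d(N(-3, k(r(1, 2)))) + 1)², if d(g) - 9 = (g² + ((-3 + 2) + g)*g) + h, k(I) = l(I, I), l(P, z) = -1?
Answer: 100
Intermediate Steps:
k(I) = -1
N(b, F) = -F
d(g) = 8 + g² + g*(-1 + g) (d(g) = 9 + ((g² + ((-3 + 2) + g)*g) - 1) = 9 + ((g² + (-1 + g)*g) - 1) = 9 + ((g² + g*(-1 + g)) - 1) = 9 + (-1 + g² + g*(-1 + g)) = 8 + g² + g*(-1 + g))
(d(N(-3, k(r(1, 2)))) + 1)² = ((8 - (-1)*(-1) + 2*(-1*(-1))²) + 1)² = ((8 - 1*1 + 2*1²) + 1)² = ((8 - 1 + 2*1) + 1)² = ((8 - 1 + 2) + 1)² = (9 + 1)² = 10² = 100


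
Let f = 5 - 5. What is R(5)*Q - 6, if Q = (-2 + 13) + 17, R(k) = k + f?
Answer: 134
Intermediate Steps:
f = 0
R(k) = k (R(k) = k + 0 = k)
Q = 28 (Q = 11 + 17 = 28)
R(5)*Q - 6 = 5*28 - 6 = 140 - 6 = 134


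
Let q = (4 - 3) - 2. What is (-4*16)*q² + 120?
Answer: 56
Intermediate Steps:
q = -1 (q = 1 - 2 = -1)
(-4*16)*q² + 120 = -4*16*(-1)² + 120 = -64*1 + 120 = -64 + 120 = 56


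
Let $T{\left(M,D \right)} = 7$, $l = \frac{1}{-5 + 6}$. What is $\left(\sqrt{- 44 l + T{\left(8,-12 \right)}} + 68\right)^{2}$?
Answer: $\left(68 + i \sqrt{37}\right)^{2} \approx 4587.0 + 827.26 i$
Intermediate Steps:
$l = 1$ ($l = 1^{-1} = 1$)
$\left(\sqrt{- 44 l + T{\left(8,-12 \right)}} + 68\right)^{2} = \left(\sqrt{\left(-44\right) 1 + 7} + 68\right)^{2} = \left(\sqrt{-44 + 7} + 68\right)^{2} = \left(\sqrt{-37} + 68\right)^{2} = \left(i \sqrt{37} + 68\right)^{2} = \left(68 + i \sqrt{37}\right)^{2}$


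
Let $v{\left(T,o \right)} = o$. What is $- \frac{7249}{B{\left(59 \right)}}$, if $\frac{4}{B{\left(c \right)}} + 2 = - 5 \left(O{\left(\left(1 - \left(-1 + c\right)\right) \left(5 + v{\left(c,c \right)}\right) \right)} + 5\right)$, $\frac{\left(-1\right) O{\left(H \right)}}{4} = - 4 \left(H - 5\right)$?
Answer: $- \frac{2118252037}{4} \approx -5.2956 \cdot 10^{8}$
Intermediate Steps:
$O{\left(H \right)} = -80 + 16 H$ ($O{\left(H \right)} = - 4 \left(- 4 \left(H - 5\right)\right) = - 4 \left(- 4 \left(-5 + H\right)\right) = - 4 \left(20 - 4 H\right) = -80 + 16 H$)
$B{\left(c \right)} = \frac{4}{373 - 80 \left(2 - c\right) \left(5 + c\right)}$ ($B{\left(c \right)} = \frac{4}{-2 - 5 \left(\left(-80 + 16 \left(1 - \left(-1 + c\right)\right) \left(5 + c\right)\right) + 5\right)} = \frac{4}{-2 - 5 \left(\left(-80 + 16 \left(2 - c\right) \left(5 + c\right)\right) + 5\right)} = \frac{4}{-2 - 5 \left(-75 + 16 \left(2 - c\right) \left(5 + c\right)\right)} = \frac{4}{-2 - \left(-375 + 80 \left(2 - c\right) \left(5 + c\right)\right)} = \frac{4}{373 - 80 \left(2 - c\right) \left(5 + c\right)}$)
$- \frac{7249}{B{\left(59 \right)}} = - \frac{7249}{4 \frac{1}{-427 + 80 \cdot 59^{2} + 240 \cdot 59}} = - \frac{7249}{4 \frac{1}{-427 + 80 \cdot 3481 + 14160}} = - \frac{7249}{4 \frac{1}{-427 + 278480 + 14160}} = - \frac{7249}{4 \cdot \frac{1}{292213}} = - \frac{7249}{\frac{4}{292213}} = \left(-7249\right) \frac{292213}{4} = - \frac{2118252037}{4}$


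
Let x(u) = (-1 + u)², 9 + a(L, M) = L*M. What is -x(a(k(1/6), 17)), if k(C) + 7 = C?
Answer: -573049/36 ≈ -15918.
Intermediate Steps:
k(C) = -7 + C
a(L, M) = -9 + L*M
-x(a(k(1/6), 17)) = -(-1 + (-9 + (-7 + 1/6)*17))² = -(-1 + (-9 + (-7 + ⅙)*17))² = -(-1 + (-9 - 41/6*17))² = -(-1 + (-9 - 697/6))² = -(-1 - 751/6)² = -(-757/6)² = -1*573049/36 = -573049/36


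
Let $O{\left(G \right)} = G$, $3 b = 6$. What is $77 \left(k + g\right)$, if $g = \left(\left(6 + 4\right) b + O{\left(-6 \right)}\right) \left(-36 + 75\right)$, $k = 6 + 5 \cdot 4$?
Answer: $44044$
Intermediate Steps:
$b = 2$ ($b = \frac{1}{3} \cdot 6 = 2$)
$k = 26$ ($k = 6 + 20 = 26$)
$g = 546$ ($g = \left(\left(6 + 4\right) 2 - 6\right) \left(-36 + 75\right) = \left(10 \cdot 2 - 6\right) 39 = \left(20 - 6\right) 39 = 14 \cdot 39 = 546$)
$77 \left(k + g\right) = 77 \left(26 + 546\right) = 77 \cdot 572 = 44044$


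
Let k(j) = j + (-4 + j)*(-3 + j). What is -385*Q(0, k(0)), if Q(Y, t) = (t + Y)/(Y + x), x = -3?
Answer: 1540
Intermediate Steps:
Q(Y, t) = (Y + t)/(-3 + Y) (Q(Y, t) = (t + Y)/(Y - 3) = (Y + t)/(-3 + Y))
-385*Q(0, k(0)) = -385*(0 + (12 + 0² - 6*0))/(-3 + 0) = -385*(0 + (12 + 0 + 0))/(-3) = -(-385)*(0 + 12)/3 = -(-385)*12/3 = -385*(-4) = 1540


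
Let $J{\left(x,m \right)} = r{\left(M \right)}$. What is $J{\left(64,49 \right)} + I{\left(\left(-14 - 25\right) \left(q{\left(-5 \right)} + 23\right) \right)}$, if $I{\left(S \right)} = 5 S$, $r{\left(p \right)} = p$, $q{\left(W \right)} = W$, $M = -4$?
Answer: $-3514$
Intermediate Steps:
$J{\left(x,m \right)} = -4$
$J{\left(64,49 \right)} + I{\left(\left(-14 - 25\right) \left(q{\left(-5 \right)} + 23\right) \right)} = -4 + 5 \left(-14 - 25\right) \left(-5 + 23\right) = -4 + 5 \left(\left(-39\right) 18\right) = -4 + 5 \left(-702\right) = -4 - 3510 = -3514$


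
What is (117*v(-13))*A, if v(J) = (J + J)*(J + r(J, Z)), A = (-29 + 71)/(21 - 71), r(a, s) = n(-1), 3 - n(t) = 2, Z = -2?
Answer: -766584/25 ≈ -30663.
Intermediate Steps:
n(t) = 1 (n(t) = 3 - 1*2 = 3 - 2 = 1)
r(a, s) = 1
A = -21/25 (A = 42/(-50) = 42*(-1/50) = -21/25 ≈ -0.84000)
v(J) = 2*J*(1 + J) (v(J) = (J + J)*(J + 1) = (2*J)*(1 + J) = 2*J*(1 + J))
(117*v(-13))*A = (117*(2*(-13)*(1 - 13)))*(-21/25) = (117*(2*(-13)*(-12)))*(-21/25) = (117*312)*(-21/25) = 36504*(-21/25) = -766584/25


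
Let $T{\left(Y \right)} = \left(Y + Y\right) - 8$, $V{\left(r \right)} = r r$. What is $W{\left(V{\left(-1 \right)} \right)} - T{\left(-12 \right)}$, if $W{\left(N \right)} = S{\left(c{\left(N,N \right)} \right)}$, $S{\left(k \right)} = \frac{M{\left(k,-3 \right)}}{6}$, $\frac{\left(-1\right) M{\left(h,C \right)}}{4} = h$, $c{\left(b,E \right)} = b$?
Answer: $\frac{94}{3} \approx 31.333$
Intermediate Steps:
$V{\left(r \right)} = r^{2}$
$T{\left(Y \right)} = -8 + 2 Y$ ($T{\left(Y \right)} = 2 Y - 8 = -8 + 2 Y$)
$M{\left(h,C \right)} = - 4 h$
$S{\left(k \right)} = - \frac{2 k}{3}$ ($S{\left(k \right)} = \frac{\left(-4\right) k}{6} = - 4 k \frac{1}{6} = - \frac{2 k}{3}$)
$W{\left(N \right)} = - \frac{2 N}{3}$
$W{\left(V{\left(-1 \right)} \right)} - T{\left(-12 \right)} = - \frac{2 \left(-1\right)^{2}}{3} - \left(-8 + 2 \left(-12\right)\right) = \left(- \frac{2}{3}\right) 1 - \left(-8 - 24\right) = - \frac{2}{3} - -32 = - \frac{2}{3} + 32 = \frac{94}{3}$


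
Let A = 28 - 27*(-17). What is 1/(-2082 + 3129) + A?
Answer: 509890/1047 ≈ 487.00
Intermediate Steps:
A = 487 (A = 28 + 459 = 487)
1/(-2082 + 3129) + A = 1/(-2082 + 3129) + 487 = 1/1047 + 487 = 509890/1047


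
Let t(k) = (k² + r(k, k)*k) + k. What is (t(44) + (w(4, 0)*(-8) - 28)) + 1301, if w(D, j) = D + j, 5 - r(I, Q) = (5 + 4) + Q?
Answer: 1109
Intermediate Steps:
r(I, Q) = -4 - Q (r(I, Q) = 5 - ((5 + 4) + Q) = 5 - (9 + Q) = 5 + (-9 - Q) = -4 - Q)
t(k) = k + k² + k*(-4 - k) (t(k) = (k² + (-4 - k)*k) + k = (k² + k*(-4 - k)) + k = k + k² + k*(-4 - k))
(t(44) + (w(4, 0)*(-8) - 28)) + 1301 = (-3*44 + ((4 + 0)*(-8) - 28)) + 1301 = (-132 + (4*(-8) - 28)) + 1301 = (-132 + (-32 - 28)) + 1301 = (-132 - 60) + 1301 = -192 + 1301 = 1109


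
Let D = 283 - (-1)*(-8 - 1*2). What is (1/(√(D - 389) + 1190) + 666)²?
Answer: 29*(-21657578765*I + 72804456*√29)/(8*(-176998*I + 595*√29)) ≈ 4.4356e+5 - 0.010132*I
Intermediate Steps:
D = 273 (D = 283 - (-1)*(-8 - 2) = 283 - (-1)*(-10) = 283 - 1*10 = 283 - 10 = 273)
(1/(√(D - 389) + 1190) + 666)² = (1/(√(273 - 389) + 1190) + 666)² = (1/(√(-116) + 1190) + 666)² = (1/(2*I*√29 + 1190) + 666)² = (1/(1190 + 2*I*√29) + 666)² = (666 + 1/(1190 + 2*I*√29))²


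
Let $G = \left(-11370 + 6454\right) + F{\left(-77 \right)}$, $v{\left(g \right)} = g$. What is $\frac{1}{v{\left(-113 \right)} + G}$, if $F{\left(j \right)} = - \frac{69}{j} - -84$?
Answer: $- \frac{77}{380696} \approx -0.00020226$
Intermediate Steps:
$F{\left(j \right)} = 84 - \frac{69}{j}$ ($F{\left(j \right)} = - \frac{69}{j} + 84 = 84 - \frac{69}{j}$)
$G = - \frac{371995}{77}$ ($G = \left(-11370 + 6454\right) + \left(84 - \frac{69}{-77}\right) = -4916 + \left(84 - - \frac{69}{77}\right) = -4916 + \left(84 + \frac{69}{77}\right) = -4916 + \frac{6537}{77} = - \frac{371995}{77} \approx -4831.1$)
$\frac{1}{v{\left(-113 \right)} + G} = \frac{1}{-113 - \frac{371995}{77}} = \frac{1}{- \frac{380696}{77}} = - \frac{77}{380696}$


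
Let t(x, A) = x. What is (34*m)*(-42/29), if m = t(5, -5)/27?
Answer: -2380/261 ≈ -9.1188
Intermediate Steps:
m = 5/27 ≈ 0.18519
(34*m)*(-42/29) = (34*(5/27))*(-42/29) = 170*(-42*1/29)/27 = (170/27)*(-42/29) = -2380/261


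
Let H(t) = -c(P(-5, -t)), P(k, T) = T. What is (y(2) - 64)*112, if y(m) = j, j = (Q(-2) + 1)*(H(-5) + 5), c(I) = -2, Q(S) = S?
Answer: -7952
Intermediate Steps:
H(t) = 2 (H(t) = -1*(-2) = 2)
j = -7 (j = (-2 + 1)*(2 + 5) = -1*7 = -7)
y(m) = -7
(y(2) - 64)*112 = (-7 - 64)*112 = -71*112 = -7952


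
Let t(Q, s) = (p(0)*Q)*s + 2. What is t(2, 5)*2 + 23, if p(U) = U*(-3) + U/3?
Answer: 27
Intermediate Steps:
p(U) = -8*U/3 (p(U) = -3*U + U*(⅓) = -3*U + U/3 = -8*U/3)
t(Q, s) = 2 (t(Q, s) = ((-8/3*0)*Q)*s + 2 = (0*Q)*s + 2 = 0*s + 2 = 0 + 2 = 2)
t(2, 5)*2 + 23 = 2*2 + 23 = 4 + 23 = 27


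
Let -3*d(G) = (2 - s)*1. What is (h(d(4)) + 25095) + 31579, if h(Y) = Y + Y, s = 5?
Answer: 56676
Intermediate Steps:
d(G) = 1 (d(G) = -(2 - 1*5)/3 = -(2 - 5)/3 = -(-1) = -⅓*(-3) = 1)
h(Y) = 2*Y
(h(d(4)) + 25095) + 31579 = (2*1 + 25095) + 31579 = (2 + 25095) + 31579 = 25097 + 31579 = 56676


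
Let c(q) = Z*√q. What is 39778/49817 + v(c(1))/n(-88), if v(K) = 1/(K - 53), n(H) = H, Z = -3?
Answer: 196075801/245498176 ≈ 0.79869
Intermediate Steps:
c(q) = -3*√q
v(K) = 1/(-53 + K)
39778/49817 + v(c(1))/n(-88) = 39778/49817 + 1/(-53 - 3*√1*(-88)) = 39778*(1/49817) - 1/88/(-53 - 3*1) = 39778/49817 - 1/88/(-53 - 3) = 39778/49817 - 1/88/(-56) = 39778/49817 - 1/56*(-1/88) = 39778/49817 + 1/4928 = 196075801/245498176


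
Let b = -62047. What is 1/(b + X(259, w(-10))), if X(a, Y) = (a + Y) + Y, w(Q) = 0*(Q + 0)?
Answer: -1/61788 ≈ -1.6184e-5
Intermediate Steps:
w(Q) = 0 (w(Q) = 0*Q = 0)
X(a, Y) = a + 2*Y (X(a, Y) = (Y + a) + Y = a + 2*Y)
1/(b + X(259, w(-10))) = 1/(-62047 + (259 + 2*0)) = 1/(-62047 + (259 + 0)) = 1/(-62047 + 259) = 1/(-61788) = -1/61788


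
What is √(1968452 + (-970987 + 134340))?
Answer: √1131805 ≈ 1063.9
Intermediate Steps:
√(1968452 + (-970987 + 134340)) = √(1968452 - 836647) = √1131805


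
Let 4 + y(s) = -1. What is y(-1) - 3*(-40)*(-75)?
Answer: -9005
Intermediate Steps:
y(s) = -5 (y(s) = -4 - 1 = -5)
y(-1) - 3*(-40)*(-75) = -5 - 3*(-40)*(-75) = -5 + 120*(-75) = -5 - 9000 = -9005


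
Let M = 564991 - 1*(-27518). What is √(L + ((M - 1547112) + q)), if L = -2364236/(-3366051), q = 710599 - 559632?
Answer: 20*I*√22763571194806143/3366051 ≈ 896.46*I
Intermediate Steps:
M = 592509 (M = 564991 + 27518 = 592509)
q = 150967
L = 2364236/3366051 (L = -2364236*(-1/3366051) = 2364236/3366051 ≈ 0.70238)
√(L + ((M - 1547112) + q)) = √(2364236/3366051 + ((592509 - 1547112) + 150967)) = √(2364236/3366051 + (-954603 + 150967)) = √(2364236/3366051 - 803636) = √(-2705077397200/3366051) = 20*I*√22763571194806143/3366051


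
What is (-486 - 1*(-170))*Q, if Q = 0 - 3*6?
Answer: 5688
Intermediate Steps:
Q = -18 (Q = 0 - 18 = -18)
(-486 - 1*(-170))*Q = (-486 - 1*(-170))*(-18) = (-486 + 170)*(-18) = -316*(-18) = 5688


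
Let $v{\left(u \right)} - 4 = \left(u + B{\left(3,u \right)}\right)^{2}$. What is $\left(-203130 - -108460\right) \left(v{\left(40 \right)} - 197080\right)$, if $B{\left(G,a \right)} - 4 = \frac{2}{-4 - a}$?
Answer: $\frac{4470776312825}{242} \approx 1.8474 \cdot 10^{10}$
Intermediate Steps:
$B{\left(G,a \right)} = 4 + \frac{2}{-4 - a}$
$v{\left(u \right)} = 4 + \left(u + \frac{2 \left(7 + 2 u\right)}{4 + u}\right)^{2}$
$\left(-203130 - -108460\right) \left(v{\left(40 \right)} - 197080\right) = \left(-203130 - -108460\right) \left(\left(4 + \frac{\left(14 + 40^{2} + 8 \cdot 40\right)^{2}}{\left(4 + 40\right)^{2}}\right) - 197080\right) = \left(-203130 + \left(-116565 + 225025\right)\right) \left(\left(4 + \frac{\left(14 + 1600 + 320\right)^{2}}{1936}\right) - 197080\right) = \left(-203130 + 108460\right) \left(\left(4 + \frac{1934^{2}}{1936}\right) - 197080\right) = - 94670 \left(\left(4 + \frac{1}{1936} \cdot 3740356\right) - 197080\right) = - 94670 \left(\left(4 + \frac{935089}{484}\right) - 197080\right) = - 94670 \left(\frac{937025}{484} - 197080\right) = \left(-94670\right) \left(- \frac{94449695}{484}\right) = \frac{4470776312825}{242}$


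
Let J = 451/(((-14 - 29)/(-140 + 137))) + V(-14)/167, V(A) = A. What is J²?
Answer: 50782171801/51566761 ≈ 984.79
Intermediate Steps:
J = 225349/7181 (J = 451/(((-14 - 29)/(-140 + 137))) - 14/167 = 451/((-43/(-3))) - 14*1/167 = 451/((-43*(-⅓))) - 14/167 = 451/(43/3) - 14/167 = 451*(3/43) - 14/167 = 1353/43 - 14/167 = 225349/7181 ≈ 31.381)
J² = (225349/7181)² = 50782171801/51566761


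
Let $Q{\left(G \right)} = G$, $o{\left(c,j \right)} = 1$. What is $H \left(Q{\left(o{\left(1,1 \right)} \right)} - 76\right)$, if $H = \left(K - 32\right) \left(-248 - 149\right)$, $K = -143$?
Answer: $-5210625$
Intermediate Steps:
$H = 69475$ ($H = \left(-143 - 32\right) \left(-248 - 149\right) = \left(-175\right) \left(-397\right) = 69475$)
$H \left(Q{\left(o{\left(1,1 \right)} \right)} - 76\right) = 69475 \left(1 - 76\right) = 69475 \left(-75\right) = -5210625$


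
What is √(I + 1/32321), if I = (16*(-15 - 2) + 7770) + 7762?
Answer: √15941313877981/32321 ≈ 123.53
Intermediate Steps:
I = 15260 (I = (16*(-17) + 7770) + 7762 = (-272 + 7770) + 7762 = 7498 + 7762 = 15260)
√(I + 1/32321) = √(15260 + 1/32321) = √(493218461/32321) = √15941313877981/32321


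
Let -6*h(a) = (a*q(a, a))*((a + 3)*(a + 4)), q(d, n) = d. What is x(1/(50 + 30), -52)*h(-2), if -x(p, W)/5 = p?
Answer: 1/12 ≈ 0.083333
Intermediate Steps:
x(p, W) = -5*p
h(a) = -a**2*(3 + a)*(4 + a)/6 (h(a) = -a*a*(a + 3)*(a + 4)/6 = -a**2*(3 + a)*(4 + a)/6)
x(1/(50 + 30), -52)*h(-2) = (-5/(50 + 30))*((1/6)*(-2)**2*(-12 - 1*(-2)**2 - 7*(-2))) = (-5/80)*((1/6)*4*(-12 - 1*4 + 14)) = (-5*1/80)*((1/6)*4*(-12 - 4 + 14)) = -4*(-2)/96 = -1/16*(-4/3) = 1/12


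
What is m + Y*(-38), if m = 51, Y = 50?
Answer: -1849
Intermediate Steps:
m + Y*(-38) = 51 + 50*(-38) = 51 - 1900 = -1849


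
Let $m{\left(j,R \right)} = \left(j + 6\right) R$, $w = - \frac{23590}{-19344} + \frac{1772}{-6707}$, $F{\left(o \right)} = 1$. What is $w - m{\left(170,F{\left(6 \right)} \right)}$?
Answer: $- \frac{11355168023}{64870104} \approx -175.04$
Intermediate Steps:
$w = \frac{61970281}{64870104}$ ($w = \left(-23590\right) \left(- \frac{1}{19344}\right) + 1772 \left(- \frac{1}{6707}\right) = \frac{11795}{9672} - \frac{1772}{6707} = \frac{61970281}{64870104} \approx 0.9553$)
$m{\left(j,R \right)} = R \left(6 + j\right)$ ($m{\left(j,R \right)} = \left(6 + j\right) R = R \left(6 + j\right)$)
$w - m{\left(170,F{\left(6 \right)} \right)} = \frac{61970281}{64870104} - 1 \left(6 + 170\right) = \frac{61970281}{64870104} - 1 \cdot 176 = \frac{61970281}{64870104} - 176 = - \frac{11355168023}{64870104}$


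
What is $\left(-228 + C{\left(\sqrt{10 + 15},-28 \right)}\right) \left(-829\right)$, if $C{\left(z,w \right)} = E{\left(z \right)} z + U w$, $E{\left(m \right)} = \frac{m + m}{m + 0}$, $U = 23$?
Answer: $714598$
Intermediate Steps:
$E{\left(m \right)} = 2$ ($E{\left(m \right)} = \frac{2 m}{m} = 2$)
$C{\left(z,w \right)} = 2 z + 23 w$
$\left(-228 + C{\left(\sqrt{10 + 15},-28 \right)}\right) \left(-829\right) = \left(-228 + \left(2 \sqrt{10 + 15} + 23 \left(-28\right)\right)\right) \left(-829\right) = \left(-228 - \left(644 - 2 \sqrt{25}\right)\right) \left(-829\right) = \left(-228 + \left(2 \cdot 5 - 644\right)\right) \left(-829\right) = \left(-228 + \left(10 - 644\right)\right) \left(-829\right) = \left(-228 - 634\right) \left(-829\right) = \left(-862\right) \left(-829\right) = 714598$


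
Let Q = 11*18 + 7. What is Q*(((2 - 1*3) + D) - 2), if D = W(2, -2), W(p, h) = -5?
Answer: -1640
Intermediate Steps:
D = -5
Q = 205 (Q = 198 + 7 = 205)
Q*(((2 - 1*3) + D) - 2) = 205*(((2 - 1*3) - 5) - 2) = 205*(((2 - 3) - 5) - 2) = 205*((-1 - 5) - 2) = 205*(-6 - 2) = 205*(-8) = -1640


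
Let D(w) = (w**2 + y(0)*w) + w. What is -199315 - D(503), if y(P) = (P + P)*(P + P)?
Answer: -452827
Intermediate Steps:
y(P) = 4*P**2 (y(P) = (2*P)*(2*P) = 4*P**2)
D(w) = w + w**2 (D(w) = (w**2 + (4*0**2)*w) + w = (w**2 + (4*0)*w) + w = (w**2 + 0*w) + w = (w**2 + 0) + w = w**2 + w = w + w**2)
-199315 - D(503) = -199315 - 503*(1 + 503) = -199315 - 503*504 = -199315 - 1*253512 = -199315 - 253512 = -452827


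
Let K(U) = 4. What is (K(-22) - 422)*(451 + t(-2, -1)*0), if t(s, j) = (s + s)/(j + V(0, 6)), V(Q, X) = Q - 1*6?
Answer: -188518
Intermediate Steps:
V(Q, X) = -6 + Q (V(Q, X) = Q - 6 = -6 + Q)
t(s, j) = 2*s/(-6 + j) (t(s, j) = (s + s)/(j + (-6 + 0)) = (2*s)/(j - 6) = (2*s)/(-6 + j) = 2*s/(-6 + j))
(K(-22) - 422)*(451 + t(-2, -1)*0) = (4 - 422)*(451 + (2*(-2)/(-6 - 1))*0) = -418*(451 + (2*(-2)/(-7))*0) = -418*(451 + (2*(-2)*(-⅐))*0) = -418*(451 + (4/7)*0) = -418*(451 + 0) = -418*451 = -188518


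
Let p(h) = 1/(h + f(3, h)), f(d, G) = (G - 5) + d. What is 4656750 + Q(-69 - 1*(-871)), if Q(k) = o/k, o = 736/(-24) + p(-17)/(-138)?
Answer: 18554056515649/3984336 ≈ 4.6568e+6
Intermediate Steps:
f(d, G) = -5 + G + d (f(d, G) = (-5 + G) + d = -5 + G + d)
p(h) = 1/(-2 + 2*h) (p(h) = 1/(h + (-5 + h + 3)) = 1/(h + (-2 + h)) = 1/(-2 + 2*h))
o = -152351/4968 (o = 736/(-24) + (1/(2*(-1 - 17)))/(-138) = 736*(-1/24) + ((½)/(-18))*(-1/138) = -92/3 + ((½)*(-1/18))*(-1/138) = -92/3 - 1/36*(-1/138) = -92/3 + 1/4968 = -152351/4968 ≈ -30.666)
Q(k) = -152351/(4968*k)
4656750 + Q(-69 - 1*(-871)) = 4656750 - 152351/(4968*(-69 - 1*(-871))) = 4656750 - 152351/(4968*(-69 + 871)) = 4656750 - 152351/4968/802 = 4656750 - 152351/4968*1/802 = 4656750 - 152351/3984336 = 18554056515649/3984336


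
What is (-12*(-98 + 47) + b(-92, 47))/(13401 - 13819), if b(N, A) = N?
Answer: -260/209 ≈ -1.2440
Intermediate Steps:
(-12*(-98 + 47) + b(-92, 47))/(13401 - 13819) = (-12*(-98 + 47) - 92)/(13401 - 13819) = (-12*(-51) - 92)/(-418) = (612 - 92)*(-1/418) = 520*(-1/418) = -260/209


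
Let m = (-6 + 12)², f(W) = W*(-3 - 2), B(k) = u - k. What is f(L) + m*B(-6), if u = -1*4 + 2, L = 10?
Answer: 94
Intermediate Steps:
u = -2 (u = -4 + 2 = -2)
B(k) = -2 - k
f(W) = -5*W (f(W) = W*(-5) = -5*W)
m = 36 (m = 6² = 36)
f(L) + m*B(-6) = -5*10 + 36*(-2 - 1*(-6)) = -50 + 36*(-2 + 6) = -50 + 36*4 = -50 + 144 = 94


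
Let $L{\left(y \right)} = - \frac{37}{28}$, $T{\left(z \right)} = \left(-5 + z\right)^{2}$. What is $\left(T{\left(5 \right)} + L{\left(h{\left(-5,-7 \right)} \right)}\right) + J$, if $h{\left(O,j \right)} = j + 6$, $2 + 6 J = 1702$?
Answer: $\frac{23689}{84} \approx 282.01$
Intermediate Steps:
$J = \frac{850}{3}$ ($J = - \frac{1}{3} + \frac{1}{6} \cdot 1702 = - \frac{1}{3} + \frac{851}{3} = \frac{850}{3} \approx 283.33$)
$h{\left(O,j \right)} = 6 + j$
$L{\left(y \right)} = - \frac{37}{28}$ ($L{\left(y \right)} = \left(-37\right) \frac{1}{28} = - \frac{37}{28}$)
$\left(T{\left(5 \right)} + L{\left(h{\left(-5,-7 \right)} \right)}\right) + J = \left(\left(-5 + 5\right)^{2} - \frac{37}{28}\right) + \frac{850}{3} = \left(0^{2} - \frac{37}{28}\right) + \frac{850}{3} = \left(0 - \frac{37}{28}\right) + \frac{850}{3} = - \frac{37}{28} + \frac{850}{3} = \frac{23689}{84}$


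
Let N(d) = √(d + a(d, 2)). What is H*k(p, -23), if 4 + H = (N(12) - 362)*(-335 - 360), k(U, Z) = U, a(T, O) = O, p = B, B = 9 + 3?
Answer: 3019032 - 8340*√14 ≈ 2.9878e+6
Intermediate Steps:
B = 12
p = 12
N(d) = √(2 + d) (N(d) = √(d + 2) = √(2 + d))
H = 251586 - 695*√14 (H = -4 + (√(2 + 12) - 362)*(-335 - 360) = -4 + (√14 - 362)*(-695) = -4 + (-362 + √14)*(-695) = -4 + (251590 - 695*√14) = 251586 - 695*√14 ≈ 2.4899e+5)
H*k(p, -23) = (251586 - 695*√14)*12 = 3019032 - 8340*√14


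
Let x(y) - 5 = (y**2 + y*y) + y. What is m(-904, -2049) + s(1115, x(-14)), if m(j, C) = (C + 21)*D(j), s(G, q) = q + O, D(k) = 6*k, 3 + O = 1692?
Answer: 11001944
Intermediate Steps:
O = 1689 (O = -3 + 1692 = 1689)
x(y) = 5 + y + 2*y**2 (x(y) = 5 + ((y**2 + y*y) + y) = 5 + ((y**2 + y**2) + y) = 5 + (2*y**2 + y) = 5 + (y + 2*y**2) = 5 + y + 2*y**2)
s(G, q) = 1689 + q (s(G, q) = q + 1689 = 1689 + q)
m(j, C) = 6*j*(21 + C) (m(j, C) = (C + 21)*(6*j) = (21 + C)*(6*j) = 6*j*(21 + C))
m(-904, -2049) + s(1115, x(-14)) = 6*(-904)*(21 - 2049) + (1689 + (5 - 14 + 2*(-14)**2)) = 6*(-904)*(-2028) + (1689 + (5 - 14 + 2*196)) = 10999872 + (1689 + (5 - 14 + 392)) = 10999872 + (1689 + 383) = 10999872 + 2072 = 11001944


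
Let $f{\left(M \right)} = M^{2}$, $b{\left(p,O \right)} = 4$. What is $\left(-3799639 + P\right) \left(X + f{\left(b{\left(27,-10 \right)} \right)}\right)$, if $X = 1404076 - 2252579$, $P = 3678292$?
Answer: $102961351989$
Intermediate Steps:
$X = -848503$ ($X = 1404076 - 2252579 = -848503$)
$\left(-3799639 + P\right) \left(X + f{\left(b{\left(27,-10 \right)} \right)}\right) = \left(-3799639 + 3678292\right) \left(-848503 + 4^{2}\right) = - 121347 \left(-848503 + 16\right) = \left(-121347\right) \left(-848487\right) = 102961351989$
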